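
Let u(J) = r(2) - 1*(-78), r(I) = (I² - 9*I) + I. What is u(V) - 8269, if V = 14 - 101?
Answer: -8203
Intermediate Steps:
V = -87
r(I) = I² - 8*I
u(J) = 66 (u(J) = 2*(-8 + 2) - 1*(-78) = 2*(-6) + 78 = -12 + 78 = 66)
u(V) - 8269 = 66 - 8269 = -8203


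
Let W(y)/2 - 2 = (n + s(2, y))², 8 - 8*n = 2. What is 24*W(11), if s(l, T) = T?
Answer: 6723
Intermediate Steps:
n = ¾ (n = 1 - ⅛*2 = 1 - ¼ = ¾ ≈ 0.75000)
W(y) = 4 + 2*(¾ + y)²
24*W(11) = 24*(4 + (3 + 4*11)²/8) = 24*(4 + (3 + 44)²/8) = 24*(4 + (⅛)*47²) = 24*(4 + (⅛)*2209) = 24*(4 + 2209/8) = 24*(2241/8) = 6723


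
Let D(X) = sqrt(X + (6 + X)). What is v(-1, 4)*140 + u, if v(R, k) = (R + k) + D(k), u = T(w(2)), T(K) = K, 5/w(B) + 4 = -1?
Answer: 419 + 140*sqrt(14) ≈ 942.83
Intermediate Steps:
w(B) = -1 (w(B) = 5/(-4 - 1) = 5/(-5) = 5*(-1/5) = -1)
D(X) = sqrt(6 + 2*X)
u = -1
v(R, k) = R + k + sqrt(6 + 2*k) (v(R, k) = (R + k) + sqrt(6 + 2*k) = R + k + sqrt(6 + 2*k))
v(-1, 4)*140 + u = (-1 + 4 + sqrt(6 + 2*4))*140 - 1 = (-1 + 4 + sqrt(6 + 8))*140 - 1 = (-1 + 4 + sqrt(14))*140 - 1 = (3 + sqrt(14))*140 - 1 = (420 + 140*sqrt(14)) - 1 = 419 + 140*sqrt(14)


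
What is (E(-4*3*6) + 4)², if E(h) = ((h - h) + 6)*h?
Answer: 183184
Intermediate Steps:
E(h) = 6*h (E(h) = (0 + 6)*h = 6*h)
(E(-4*3*6) + 4)² = (6*(-4*3*6) + 4)² = (6*(-12*6) + 4)² = (6*(-72) + 4)² = (-432 + 4)² = (-428)² = 183184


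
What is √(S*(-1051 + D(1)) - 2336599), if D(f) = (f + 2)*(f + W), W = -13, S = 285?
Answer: I*√2646394 ≈ 1626.8*I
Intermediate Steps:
D(f) = (-13 + f)*(2 + f) (D(f) = (f + 2)*(f - 13) = (2 + f)*(-13 + f) = (-13 + f)*(2 + f))
√(S*(-1051 + D(1)) - 2336599) = √(285*(-1051 + (-26 + 1² - 11*1)) - 2336599) = √(285*(-1051 + (-26 + 1 - 11)) - 2336599) = √(285*(-1051 - 36) - 2336599) = √(285*(-1087) - 2336599) = √(-309795 - 2336599) = √(-2646394) = I*√2646394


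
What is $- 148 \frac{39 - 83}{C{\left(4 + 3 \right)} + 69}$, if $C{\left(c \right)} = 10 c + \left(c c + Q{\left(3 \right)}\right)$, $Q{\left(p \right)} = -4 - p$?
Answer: $\frac{6512}{181} \approx 35.978$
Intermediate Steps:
$C{\left(c \right)} = -7 + c^{2} + 10 c$ ($C{\left(c \right)} = 10 c + \left(c c - 7\right) = 10 c + \left(c^{2} - 7\right) = 10 c + \left(-7 + c^{2}\right) = -7 + c^{2} + 10 c$)
$- 148 \frac{39 - 83}{C{\left(4 + 3 \right)} + 69} = - 148 \frac{39 - 83}{\left(-7 + \left(4 + 3\right)^{2} + 10 \left(4 + 3\right)\right) + 69} = - 148 \left(- \frac{44}{\left(-7 + 7^{2} + 10 \cdot 7\right) + 69}\right) = - 148 \left(- \frac{44}{\left(-7 + 49 + 70\right) + 69}\right) = - 148 \left(- \frac{44}{112 + 69}\right) = - 148 \left(- \frac{44}{181}\right) = - 148 \left(\left(-44\right) \frac{1}{181}\right) = \left(-148\right) \left(- \frac{44}{181}\right) = \frac{6512}{181}$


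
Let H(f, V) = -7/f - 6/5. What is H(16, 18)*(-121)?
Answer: 15851/80 ≈ 198.14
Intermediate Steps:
H(f, V) = -6/5 - 7/f (H(f, V) = -7/f - 6*1/5 = -7/f - 6/5 = -6/5 - 7/f)
H(16, 18)*(-121) = (-6/5 - 7/16)*(-121) = -131/80*(-121) = 15851/80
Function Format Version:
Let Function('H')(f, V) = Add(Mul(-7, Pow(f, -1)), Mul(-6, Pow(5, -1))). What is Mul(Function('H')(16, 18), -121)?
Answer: Rational(15851, 80) ≈ 198.14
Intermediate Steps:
Function('H')(f, V) = Add(Rational(-6, 5), Mul(-7, Pow(f, -1))) (Function('H')(f, V) = Add(Mul(-7, Pow(f, -1)), Mul(-6, Rational(1, 5))) = Add(Mul(-7, Pow(f, -1)), Rational(-6, 5)) = Add(Rational(-6, 5), Mul(-7, Pow(f, -1))))
Mul(Function('H')(16, 18), -121) = Mul(Add(Rational(-6, 5), Mul(-7, Pow(16, -1))), -121) = Mul(Add(Rational(-6, 5), Mul(-7, Rational(1, 16))), -121) = Mul(Add(Rational(-6, 5), Rational(-7, 16)), -121) = Mul(Rational(-131, 80), -121) = Rational(15851, 80)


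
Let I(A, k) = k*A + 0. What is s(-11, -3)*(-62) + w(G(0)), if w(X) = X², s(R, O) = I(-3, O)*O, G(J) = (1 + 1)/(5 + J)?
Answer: 41854/25 ≈ 1674.2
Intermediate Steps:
I(A, k) = A*k (I(A, k) = A*k + 0 = A*k)
G(J) = 2/(5 + J)
s(R, O) = -3*O² (s(R, O) = (-3*O)*O = -3*O²)
s(-11, -3)*(-62) + w(G(0)) = -3*(-3)²*(-62) + (2/(5 + 0))² = -3*9*(-62) + (2/5)² = -27*(-62) + (2*(⅕))² = 1674 + (⅖)² = 1674 + 4/25 = 41854/25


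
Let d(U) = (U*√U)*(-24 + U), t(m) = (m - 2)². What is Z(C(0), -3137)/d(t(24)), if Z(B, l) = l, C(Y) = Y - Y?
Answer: -3137/4898080 ≈ -0.00064045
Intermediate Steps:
C(Y) = 0
t(m) = (-2 + m)²
d(U) = U^(3/2)*(-24 + U)
Z(C(0), -3137)/d(t(24)) = -3137*1/(10648*(-24 + (-2 + 24)²)) = -3137*1/(10648*(-24 + 22²)) = -3137*1/(10648*(-24 + 484)) = -3137/(10648*460) = -3137/4898080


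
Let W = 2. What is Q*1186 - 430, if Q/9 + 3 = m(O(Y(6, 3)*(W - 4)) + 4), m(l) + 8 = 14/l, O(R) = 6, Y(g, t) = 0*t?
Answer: -514502/5 ≈ -1.0290e+5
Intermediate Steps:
Y(g, t) = 0
m(l) = -8 + 14/l
Q = -432/5 (Q = -27 + 9*(-8 + 14/(6 + 4)) = -27 + 9*(-8 + 14/10) = -27 + 9*(-8 + 14*(1/10)) = -27 + 9*(-8 + 7/5) = -27 + 9*(-33/5) = -27 - 297/5 = -432/5 ≈ -86.400)
Q*1186 - 430 = -432/5*1186 - 430 = -512352/5 - 430 = -514502/5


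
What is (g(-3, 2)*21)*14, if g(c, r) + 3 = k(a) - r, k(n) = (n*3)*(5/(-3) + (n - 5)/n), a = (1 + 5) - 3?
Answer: -7644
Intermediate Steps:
a = 3 (a = 6 - 3 = 3)
k(n) = 3*n*(-5/3 + (-5 + n)/n) (k(n) = (3*n)*(5*(-1/3) + (-5 + n)/n) = (3*n)*(-5/3 + (-5 + n)/n) = 3*n*(-5/3 + (-5 + n)/n))
g(c, r) = -24 - r (g(c, r) = -3 + ((-15 - 2*3) - r) = -3 + ((-15 - 6) - r) = -3 + (-21 - r) = -24 - r)
(g(-3, 2)*21)*14 = ((-24 - 1*2)*21)*14 = ((-24 - 2)*21)*14 = -26*21*14 = -546*14 = -7644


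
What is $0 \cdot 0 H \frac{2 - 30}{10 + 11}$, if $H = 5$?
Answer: $0$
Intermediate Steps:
$0 \cdot 0 H \frac{2 - 30}{10 + 11} = 0 \cdot 0 \cdot 5 \frac{2 - 30}{10 + 11} = 0 \cdot 0 \left(- \frac{28}{21}\right) = 0 \left(\left(-28\right) \frac{1}{21}\right) = 0 \left(- \frac{4}{3}\right) = 0$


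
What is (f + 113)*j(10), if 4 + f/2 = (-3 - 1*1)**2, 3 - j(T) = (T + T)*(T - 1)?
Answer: -24249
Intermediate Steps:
j(T) = 3 - 2*T*(-1 + T) (j(T) = 3 - (T + T)*(T - 1) = 3 - 2*T*(-1 + T))
f = 24 (f = -8 + 2*(-3 - 1*1)**2 = -8 + 2*(-3 - 1)**2 = -8 + 2*(-4)**2 = -8 + 2*16 = -8 + 32 = 24)
(f + 113)*j(10) = (24 + 113)*(3 - 2*10**2 + 2*10) = 137*(3 - 2*100 + 20) = 137*(3 - 200 + 20) = 137*(-177) = -24249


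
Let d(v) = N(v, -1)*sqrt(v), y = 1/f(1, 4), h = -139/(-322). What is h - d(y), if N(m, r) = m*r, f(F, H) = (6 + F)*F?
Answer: 139/322 + sqrt(7)/49 ≈ 0.48567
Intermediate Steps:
f(F, H) = F*(6 + F)
h = 139/322 (h = -139*(-1/322) = 139/322 ≈ 0.43168)
y = 1/7 (y = 1/(1*(6 + 1)) = 1/(1*7) = 1/7 ≈ 0.14286)
d(v) = -v**(3/2) (d(v) = (v*(-1))*sqrt(v) = (-v)*sqrt(v) = -v**(3/2))
h - d(y) = 139/322 - (-1)*(1/7)**(3/2) = 139/322 - (-1)*sqrt(7)/49 = 139/322 + sqrt(7)/49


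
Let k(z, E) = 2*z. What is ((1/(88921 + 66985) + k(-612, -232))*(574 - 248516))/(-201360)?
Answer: -23657254892653/15696616080 ≈ -1507.2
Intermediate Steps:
((1/(88921 + 66985) + k(-612, -232))*(574 - 248516))/(-201360) = ((1/(88921 + 66985) + 2*(-612))*(574 - 248516))/(-201360) = ((1/155906 - 1224)*(-247942))*(-1/201360) = -190828943/155906*(-247942)*(-1/201360) = (23657254892653/77953)*(-1/201360) = -23657254892653/15696616080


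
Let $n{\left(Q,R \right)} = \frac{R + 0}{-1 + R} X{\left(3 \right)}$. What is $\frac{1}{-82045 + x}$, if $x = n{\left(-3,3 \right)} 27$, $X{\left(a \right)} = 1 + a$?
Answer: $- \frac{1}{81883} \approx -1.2213 \cdot 10^{-5}$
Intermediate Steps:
$n{\left(Q,R \right)} = \frac{4 R}{-1 + R}$ ($n{\left(Q,R \right)} = \frac{R + 0}{-1 + R} \left(1 + 3\right) = \frac{R}{-1 + R} 4 = \frac{4 R}{-1 + R}$)
$x = 162$ ($x = 4 \cdot 3 \frac{1}{-1 + 3} \cdot 27 = 4 \cdot 3 \cdot \frac{1}{2} \cdot 27 = 6 \cdot 27 = 162$)
$\frac{1}{-82045 + x} = \frac{1}{-82045 + 162} = \frac{1}{-81883} = - \frac{1}{81883}$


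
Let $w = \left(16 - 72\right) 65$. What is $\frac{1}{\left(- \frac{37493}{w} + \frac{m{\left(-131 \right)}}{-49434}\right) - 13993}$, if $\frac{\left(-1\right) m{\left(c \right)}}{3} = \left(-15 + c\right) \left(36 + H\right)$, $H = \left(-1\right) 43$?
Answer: $- \frac{4284280}{59905535059} \approx -7.1517 \cdot 10^{-5}$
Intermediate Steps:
$H = -43$
$m{\left(c \right)} = -315 + 21 c$ ($m{\left(c \right)} = - 3 \left(-15 + c\right) \left(36 - 43\right) = - 3 \left(-15 + c\right) \left(-7\right) = - 3 \left(105 - 7 c\right) = -315 + 21 c$)
$w = -3640$ ($w = \left(-56\right) 65 = -3640$)
$\frac{1}{\left(- \frac{37493}{w} + \frac{m{\left(-131 \right)}}{-49434}\right) - 13993} = \frac{1}{\left(- \frac{37493}{-3640} + \frac{-315 + 21 \left(-131\right)}{-49434}\right) - 13993} = \frac{1}{\left(\left(-37493\right) \left(- \frac{1}{3640}\right) + \left(-315 - 2751\right) \left(- \frac{1}{49434}\right)\right) - 13993} = \frac{1}{\left(\frac{37493}{3640} - - \frac{73}{1177}\right) - 13993} = \frac{1}{\left(\frac{37493}{3640} + \frac{73}{1177}\right) - 13993} = \frac{1}{\frac{44394981}{4284280} - 13993} = \frac{1}{- \frac{59905535059}{4284280}} = - \frac{4284280}{59905535059}$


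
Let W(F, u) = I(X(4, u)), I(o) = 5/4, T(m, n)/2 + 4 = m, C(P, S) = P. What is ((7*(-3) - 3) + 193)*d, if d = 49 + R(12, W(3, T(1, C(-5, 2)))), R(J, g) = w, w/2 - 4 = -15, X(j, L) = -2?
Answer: 4563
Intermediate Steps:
w = -22 (w = 8 + 2*(-15) = 8 - 30 = -22)
T(m, n) = -8 + 2*m
I(o) = 5/4 (I(o) = 5*(¼) = 5/4)
W(F, u) = 5/4
R(J, g) = -22
d = 27 (d = 49 - 22 = 27)
((7*(-3) - 3) + 193)*d = ((7*(-3) - 3) + 193)*27 = ((-21 - 3) + 193)*27 = (-24 + 193)*27 = 169*27 = 4563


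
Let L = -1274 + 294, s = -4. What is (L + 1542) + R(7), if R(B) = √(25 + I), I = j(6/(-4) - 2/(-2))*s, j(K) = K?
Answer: 562 + 3*√3 ≈ 567.20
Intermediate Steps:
I = 2 (I = (6/(-4) - 2/(-2))*(-4) = (6*(-¼) - 2*(-½))*(-4) = (-3/2 + 1)*(-4) = -½*(-4) = 2)
L = -980
R(B) = 3*√3 (R(B) = √(25 + 2) = √27 = 3*√3)
(L + 1542) + R(7) = (-980 + 1542) + 3*√3 = 562 + 3*√3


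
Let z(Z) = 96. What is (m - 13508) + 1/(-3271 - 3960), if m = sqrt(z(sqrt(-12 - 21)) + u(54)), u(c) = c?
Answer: -97676349/7231 + 5*sqrt(6) ≈ -13496.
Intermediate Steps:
m = 5*sqrt(6) (m = sqrt(96 + 54) = sqrt(150) = 5*sqrt(6) ≈ 12.247)
(m - 13508) + 1/(-3271 - 3960) = (5*sqrt(6) - 13508) + 1/(-3271 - 3960) = (-13508 + 5*sqrt(6)) + 1/(-7231) = (-13508 + 5*sqrt(6)) - 1/7231 = -97676349/7231 + 5*sqrt(6)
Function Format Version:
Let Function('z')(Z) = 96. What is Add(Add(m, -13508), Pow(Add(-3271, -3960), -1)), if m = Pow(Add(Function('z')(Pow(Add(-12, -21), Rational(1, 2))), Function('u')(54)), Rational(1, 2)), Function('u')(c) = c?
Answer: Add(Rational(-97676349, 7231), Mul(5, Pow(6, Rational(1, 2)))) ≈ -13496.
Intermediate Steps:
m = Mul(5, Pow(6, Rational(1, 2))) (m = Pow(Add(96, 54), Rational(1, 2)) = Pow(150, Rational(1, 2)) = Mul(5, Pow(6, Rational(1, 2))) ≈ 12.247)
Add(Add(m, -13508), Pow(Add(-3271, -3960), -1)) = Add(Add(Mul(5, Pow(6, Rational(1, 2))), -13508), Pow(Add(-3271, -3960), -1)) = Add(Add(-13508, Mul(5, Pow(6, Rational(1, 2)))), Pow(-7231, -1)) = Add(Add(-13508, Mul(5, Pow(6, Rational(1, 2)))), Rational(-1, 7231)) = Add(Rational(-97676349, 7231), Mul(5, Pow(6, Rational(1, 2))))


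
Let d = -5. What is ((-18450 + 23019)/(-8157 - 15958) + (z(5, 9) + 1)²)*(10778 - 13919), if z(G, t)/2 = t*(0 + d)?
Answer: -599963496786/24115 ≈ -2.4879e+7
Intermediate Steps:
z(G, t) = -10*t (z(G, t) = 2*(t*(0 - 5)) = 2*(t*(-5)) = 2*(-5*t) = -10*t)
((-18450 + 23019)/(-8157 - 15958) + (z(5, 9) + 1)²)*(10778 - 13919) = ((-18450 + 23019)/(-8157 - 15958) + (-10*9 + 1)²)*(10778 - 13919) = (4569/(-24115) + (-90 + 1)²)*(-3141) = (4569*(-1/24115) + (-89)²)*(-3141) = (-4569/24115 + 7921)*(-3141) = (191010346/24115)*(-3141) = -599963496786/24115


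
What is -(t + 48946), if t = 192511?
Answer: -241457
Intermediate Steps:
-(t + 48946) = -(192511 + 48946) = -1*241457 = -241457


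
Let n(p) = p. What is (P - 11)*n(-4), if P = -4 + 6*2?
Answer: 12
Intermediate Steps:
P = 8 (P = -4 + 12 = 8)
(P - 11)*n(-4) = (8 - 11)*(-4) = -3*(-4) = 12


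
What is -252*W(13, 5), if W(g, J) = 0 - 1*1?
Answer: 252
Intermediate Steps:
W(g, J) = -1 (W(g, J) = 0 - 1 = -1)
-252*W(13, 5) = -252*(-1) = 252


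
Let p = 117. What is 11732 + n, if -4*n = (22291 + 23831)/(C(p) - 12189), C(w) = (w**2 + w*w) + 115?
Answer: 359069995/30608 ≈ 11731.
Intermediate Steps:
C(w) = 115 + 2*w**2 (C(w) = (w**2 + w**2) + 115 = 2*w**2 + 115 = 115 + 2*w**2)
n = -23061/30608 (n = -(22291 + 23831)/(4*((115 + 2*117**2) - 12189)) = -23061/(2*((115 + 2*13689) - 12189)) = -23061/(2*((115 + 27378) - 12189)) = -23061/(2*(27493 - 12189)) = -23061/(2*15304) = -1/4*23061/7652 = -23061/30608 ≈ -0.75343)
11732 + n = 11732 - 23061/30608 = 359069995/30608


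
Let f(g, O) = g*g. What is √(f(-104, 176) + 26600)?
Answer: 2*√9354 ≈ 193.43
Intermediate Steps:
f(g, O) = g²
√(f(-104, 176) + 26600) = √((-104)² + 26600) = √(10816 + 26600) = √37416 = 2*√9354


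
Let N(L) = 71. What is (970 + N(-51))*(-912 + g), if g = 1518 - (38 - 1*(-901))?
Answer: -346653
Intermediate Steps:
g = 579 (g = 1518 - (38 + 901) = 1518 - 1*939 = 1518 - 939 = 579)
(970 + N(-51))*(-912 + g) = (970 + 71)*(-912 + 579) = 1041*(-333) = -346653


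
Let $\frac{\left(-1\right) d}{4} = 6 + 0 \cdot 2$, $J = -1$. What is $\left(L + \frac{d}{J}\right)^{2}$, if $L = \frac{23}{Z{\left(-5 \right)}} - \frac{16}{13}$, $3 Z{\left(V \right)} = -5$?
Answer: $\frac{339889}{4225} \approx 80.447$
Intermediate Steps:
$Z{\left(V \right)} = - \frac{5}{3}$ ($Z{\left(V \right)} = \frac{1}{3} \left(-5\right) = - \frac{5}{3}$)
$d = -24$ ($d = - 4 \left(6 + 0 \cdot 2\right) = - 4 \left(6 + 0\right) = \left(-4\right) 6 = -24$)
$L = - \frac{977}{65}$ ($L = \frac{23}{- \frac{5}{3}} - \frac{16}{13} = 23 \left(- \frac{3}{5}\right) - \frac{16}{13} = - \frac{69}{5} - \frac{16}{13} = - \frac{977}{65} \approx -15.031$)
$\left(L + \frac{d}{J}\right)^{2} = \left(- \frac{977}{65} - \frac{24}{-1}\right)^{2} = \left(- \frac{977}{65} - -24\right)^{2} = \left(- \frac{977}{65} + 24\right)^{2} = \left(\frac{583}{65}\right)^{2} = \frac{339889}{4225}$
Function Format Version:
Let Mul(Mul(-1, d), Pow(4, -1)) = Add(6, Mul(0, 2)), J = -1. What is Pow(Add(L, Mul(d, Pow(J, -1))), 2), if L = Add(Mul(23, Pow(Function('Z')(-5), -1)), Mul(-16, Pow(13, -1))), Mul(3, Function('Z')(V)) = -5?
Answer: Rational(339889, 4225) ≈ 80.447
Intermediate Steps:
Function('Z')(V) = Rational(-5, 3) (Function('Z')(V) = Mul(Rational(1, 3), -5) = Rational(-5, 3))
d = -24 (d = Mul(-4, Add(6, Mul(0, 2))) = Mul(-4, Add(6, 0)) = Mul(-4, 6) = -24)
L = Rational(-977, 65) (L = Add(Mul(23, Pow(Rational(-5, 3), -1)), Mul(-16, Pow(13, -1))) = Add(Mul(23, Rational(-3, 5)), Mul(-16, Rational(1, 13))) = Add(Rational(-69, 5), Rational(-16, 13)) = Rational(-977, 65) ≈ -15.031)
Pow(Add(L, Mul(d, Pow(J, -1))), 2) = Pow(Add(Rational(-977, 65), Mul(-24, Pow(-1, -1))), 2) = Pow(Add(Rational(-977, 65), Mul(-24, -1)), 2) = Pow(Add(Rational(-977, 65), 24), 2) = Pow(Rational(583, 65), 2) = Rational(339889, 4225)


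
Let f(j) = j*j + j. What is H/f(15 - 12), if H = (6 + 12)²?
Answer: 27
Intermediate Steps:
f(j) = j + j² (f(j) = j² + j = j + j²)
H = 324 (H = 18² = 324)
H/f(15 - 12) = 324/(((15 - 12)*(1 + (15 - 12)))) = 324/((3*(1 + 3))) = 324/((3*4)) = 324/12 = 324*(1/12) = 27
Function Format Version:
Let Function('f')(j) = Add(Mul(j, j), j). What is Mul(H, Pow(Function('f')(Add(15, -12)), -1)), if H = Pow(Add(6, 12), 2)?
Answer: 27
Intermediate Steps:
Function('f')(j) = Add(j, Pow(j, 2)) (Function('f')(j) = Add(Pow(j, 2), j) = Add(j, Pow(j, 2)))
H = 324 (H = Pow(18, 2) = 324)
Mul(H, Pow(Function('f')(Add(15, -12)), -1)) = Mul(324, Pow(Mul(Add(15, -12), Add(1, Add(15, -12))), -1)) = Mul(324, Pow(Mul(3, Add(1, 3)), -1)) = Mul(324, Pow(Mul(3, 4), -1)) = Mul(324, Pow(12, -1)) = Mul(324, Rational(1, 12)) = 27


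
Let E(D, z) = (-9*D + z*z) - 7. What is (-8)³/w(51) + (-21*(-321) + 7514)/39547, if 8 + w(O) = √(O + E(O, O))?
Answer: -65867701/41959367 - 256*√2186/1061 ≈ -12.851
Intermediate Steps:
E(D, z) = -7 + z² - 9*D (E(D, z) = (-9*D + z²) - 7 = (z² - 9*D) - 7 = -7 + z² - 9*D)
w(O) = -8 + √(-7 + O² - 8*O) (w(O) = -8 + √(O + (-7 + O² - 9*O)) = -8 + √(-7 + O² - 8*O))
(-8)³/w(51) + (-21*(-321) + 7514)/39547 = (-8)³/(-8 + √(-7 + 51² - 8*51)) + (-21*(-321) + 7514)/39547 = -512/(-8 + √(-7 + 2601 - 408)) + (6741 + 7514)*(1/39547) = -512/(-8 + √2186) + 14255*(1/39547) = -512/(-8 + √2186) + 14255/39547 = 14255/39547 - 512/(-8 + √2186)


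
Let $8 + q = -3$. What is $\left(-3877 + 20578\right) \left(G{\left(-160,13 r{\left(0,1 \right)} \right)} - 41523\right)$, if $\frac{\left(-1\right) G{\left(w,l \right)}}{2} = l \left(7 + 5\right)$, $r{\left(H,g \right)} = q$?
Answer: $-636157791$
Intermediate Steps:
$q = -11$ ($q = -8 - 3 = -11$)
$r{\left(H,g \right)} = -11$
$G{\left(w,l \right)} = - 24 l$ ($G{\left(w,l \right)} = - 2 l \left(7 + 5\right) = - 2 l 12 = - 2 \cdot 12 l = - 24 l$)
$\left(-3877 + 20578\right) \left(G{\left(-160,13 r{\left(0,1 \right)} \right)} - 41523\right) = \left(-3877 + 20578\right) \left(- 24 \cdot 13 \left(-11\right) - 41523\right) = 16701 \left(\left(-24\right) \left(-143\right) - 41523\right) = 16701 \left(3432 - 41523\right) = 16701 \left(-38091\right) = -636157791$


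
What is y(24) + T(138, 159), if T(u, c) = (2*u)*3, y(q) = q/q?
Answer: 829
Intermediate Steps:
y(q) = 1
T(u, c) = 6*u
y(24) + T(138, 159) = 1 + 6*138 = 1 + 828 = 829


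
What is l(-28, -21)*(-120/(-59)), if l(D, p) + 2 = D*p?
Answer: 70320/59 ≈ 1191.9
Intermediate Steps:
l(D, p) = -2 + D*p
l(-28, -21)*(-120/(-59)) = (-2 - 28*(-21))*(-120/(-59)) = (-2 + 588)*(-120*(-1/59)) = 586*(120/59) = 70320/59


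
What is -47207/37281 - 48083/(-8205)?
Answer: 468416296/101963535 ≈ 4.5940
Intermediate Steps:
-47207/37281 - 48083/(-8205) = -47207*1/37281 - 48083*(-1/8205) = -47207/37281 + 48083/8205 = 468416296/101963535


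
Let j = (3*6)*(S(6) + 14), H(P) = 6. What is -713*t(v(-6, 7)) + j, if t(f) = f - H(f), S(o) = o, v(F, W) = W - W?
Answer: 4638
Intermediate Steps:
v(F, W) = 0
j = 360 (j = (3*6)*(6 + 14) = 18*20 = 360)
t(f) = -6 + f (t(f) = f - 1*6 = f - 6 = -6 + f)
-713*t(v(-6, 7)) + j = -713*(-6 + 0) + 360 = -713*(-6) + 360 = 4278 + 360 = 4638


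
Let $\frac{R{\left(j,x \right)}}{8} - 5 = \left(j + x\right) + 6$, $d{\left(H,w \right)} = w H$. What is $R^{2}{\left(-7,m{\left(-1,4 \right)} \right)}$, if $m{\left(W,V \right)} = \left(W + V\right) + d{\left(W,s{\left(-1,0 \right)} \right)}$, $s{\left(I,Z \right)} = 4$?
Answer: $576$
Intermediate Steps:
$d{\left(H,w \right)} = H w$
$m{\left(W,V \right)} = V + 5 W$ ($m{\left(W,V \right)} = \left(W + V\right) + W 4 = \left(V + W\right) + 4 W = V + 5 W$)
$R{\left(j,x \right)} = 88 + 8 j + 8 x$ ($R{\left(j,x \right)} = 40 + 8 \left(\left(j + x\right) + 6\right) = 40 + 8 \left(6 + j + x\right) = 40 + \left(48 + 8 j + 8 x\right) = 88 + 8 j + 8 x$)
$R^{2}{\left(-7,m{\left(-1,4 \right)} \right)} = \left(88 + 8 \left(-7\right) + 8 \left(4 + 5 \left(-1\right)\right)\right)^{2} = \left(88 - 56 + 8 \left(4 - 5\right)\right)^{2} = \left(88 - 56 + 8 \left(-1\right)\right)^{2} = \left(88 - 56 - 8\right)^{2} = 24^{2} = 576$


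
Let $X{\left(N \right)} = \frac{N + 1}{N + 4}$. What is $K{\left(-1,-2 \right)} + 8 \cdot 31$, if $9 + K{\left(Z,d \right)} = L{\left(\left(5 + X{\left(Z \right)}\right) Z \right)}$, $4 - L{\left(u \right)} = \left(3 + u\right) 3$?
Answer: $249$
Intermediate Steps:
$X{\left(N \right)} = \frac{1 + N}{4 + N}$
$L{\left(u \right)} = -5 - 3 u$ ($L{\left(u \right)} = 4 - \left(3 + u\right) 3 = 4 - \left(9 + 3 u\right) = -5 - 3 u$)
$K{\left(Z,d \right)} = -14 - 3 Z \left(5 + \frac{1 + Z}{4 + Z}\right)$ ($K{\left(Z,d \right)} = -9 - \left(5 + 3 \left(5 + \frac{1 + Z}{4 + Z}\right) Z\right) = -9 - \left(5 + 3 Z \left(5 + \frac{1 + Z}{4 + Z}\right)\right) = -14 - 3 Z \left(5 + \frac{1 + Z}{4 + Z}\right)$)
$K{\left(-1,-2 \right)} + 8 \cdot 31 = \frac{-56 - -77 - 18 \left(-1\right)^{2}}{4 - 1} + 8 \cdot 31 = \frac{-56 + 77 - 18}{3} + 248 = \frac{1}{3} \cdot 3 + 248 = 1 + 248 = 249$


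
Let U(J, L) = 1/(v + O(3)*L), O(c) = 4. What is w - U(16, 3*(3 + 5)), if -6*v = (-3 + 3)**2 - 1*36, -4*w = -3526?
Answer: 44956/51 ≈ 881.49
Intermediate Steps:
w = 1763/2 (w = -1/4*(-3526) = 1763/2 ≈ 881.50)
v = 6 (v = -((-3 + 3)**2 - 1*36)/6 = -(0**2 - 36)/6 = -(0 - 36)/6 = -1/6*(-36) = 6)
U(J, L) = 1/(6 + 4*L)
w - U(16, 3*(3 + 5)) = 1763/2 - 1/(2*(3 + 2*(3*(3 + 5)))) = 1763/2 - 1/(2*(3 + 2*(3*8))) = 1763/2 - 1/(2*(3 + 2*24)) = 1763/2 - 1/(2*(3 + 48)) = 1763/2 - 1/(2*51) = 1763/2 - 1*1/102 = 1763/2 - 1/102 = 44956/51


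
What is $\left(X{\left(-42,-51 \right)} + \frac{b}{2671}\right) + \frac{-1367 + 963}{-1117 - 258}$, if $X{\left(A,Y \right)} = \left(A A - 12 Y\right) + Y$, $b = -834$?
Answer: $\frac{8538785459}{3672625} \approx 2325.0$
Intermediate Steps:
$X{\left(A,Y \right)} = A^{2} - 11 Y$ ($X{\left(A,Y \right)} = \left(A^{2} - 12 Y\right) + Y = A^{2} - 11 Y$)
$\left(X{\left(-42,-51 \right)} + \frac{b}{2671}\right) + \frac{-1367 + 963}{-1117 - 258} = \left(\left(\left(-42\right)^{2} - -561\right) - \frac{834}{2671}\right) + \frac{-1367 + 963}{-1117 - 258} = \left(\left(1764 + 561\right) - \frac{834}{2671}\right) - \frac{404}{-1375} = \left(2325 - \frac{834}{2671}\right) - - \frac{404}{1375} = \frac{6209241}{2671} + \frac{404}{1375} = \frac{8538785459}{3672625}$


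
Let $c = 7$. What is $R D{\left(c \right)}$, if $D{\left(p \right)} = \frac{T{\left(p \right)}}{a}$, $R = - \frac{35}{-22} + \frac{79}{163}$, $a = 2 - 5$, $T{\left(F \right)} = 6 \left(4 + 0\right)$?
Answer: $- \frac{29772}{1793} \approx -16.605$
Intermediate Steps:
$T{\left(F \right)} = 24$ ($T{\left(F \right)} = 6 \cdot 4 = 24$)
$a = -3$ ($a = 2 - 5 = -3$)
$R = \frac{7443}{3586}$ ($R = \left(-35\right) \left(- \frac{1}{22}\right) + 79 \cdot \frac{1}{163} = \frac{35}{22} + \frac{79}{163} = \frac{7443}{3586} \approx 2.0756$)
$D{\left(p \right)} = -8$ ($D{\left(p \right)} = \frac{24}{-3} = 24 \left(- \frac{1}{3}\right) = -8$)
$R D{\left(c \right)} = \frac{7443}{3586} \left(-8\right) = - \frac{29772}{1793}$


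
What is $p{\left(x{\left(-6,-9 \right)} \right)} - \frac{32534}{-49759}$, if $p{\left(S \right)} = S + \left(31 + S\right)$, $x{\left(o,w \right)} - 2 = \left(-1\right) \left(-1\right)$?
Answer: $\frac{1873617}{49759} \approx 37.654$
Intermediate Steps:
$x{\left(o,w \right)} = 3$ ($x{\left(o,w \right)} = 2 - -1 = 2 + 1 = 3$)
$p{\left(S \right)} = 31 + 2 S$
$p{\left(x{\left(-6,-9 \right)} \right)} - \frac{32534}{-49759} = \left(31 + 2 \cdot 3\right) - \frac{32534}{-49759} = \left(31 + 6\right) - - \frac{32534}{49759} = 37 + \frac{32534}{49759} = \frac{1873617}{49759}$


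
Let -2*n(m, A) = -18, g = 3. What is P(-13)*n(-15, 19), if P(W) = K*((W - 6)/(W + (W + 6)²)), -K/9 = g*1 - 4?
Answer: -171/4 ≈ -42.750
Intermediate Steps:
K = 9 (K = -9*(3*1 - 4) = -9*(3 - 4) = -9*(-1) = 9)
n(m, A) = 9 (n(m, A) = -½*(-18) = 9)
P(W) = 9*(-6 + W)/(W + (6 + W)²) (P(W) = 9*((W - 6)/(W + (W + 6)²)) = 9*((-6 + W)/(W + (6 + W)²)) = 9*(-6 + W)/(W + (6 + W)²))
P(-13)*n(-15, 19) = (9*(-6 - 13)/(-13 + (6 - 13)²))*9 = (9*(-19)/(-13 + (-7)²))*9 = (9*(-19)/(-13 + 49))*9 = (9*(-19)/36)*9 = (9*(1/36)*(-19))*9 = -19/4*9 = -171/4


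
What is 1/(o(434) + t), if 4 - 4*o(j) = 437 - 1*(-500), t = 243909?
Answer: 4/974703 ≈ 4.1038e-6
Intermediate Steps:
o(j) = -933/4 (o(j) = 1 - (437 - 1*(-500))/4 = 1 - (437 + 500)/4 = 1 - ¼*937 = 1 - 937/4 = -933/4)
1/(o(434) + t) = 1/(-933/4 + 243909) = 1/(974703/4) = 4/974703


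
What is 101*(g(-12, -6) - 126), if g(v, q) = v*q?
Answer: -5454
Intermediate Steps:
g(v, q) = q*v
101*(g(-12, -6) - 126) = 101*(-6*(-12) - 126) = 101*(72 - 126) = 101*(-54) = -5454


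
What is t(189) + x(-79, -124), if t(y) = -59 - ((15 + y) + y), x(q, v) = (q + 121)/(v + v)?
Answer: -56069/124 ≈ -452.17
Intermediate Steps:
x(q, v) = (121 + q)/(2*v) (x(q, v) = (121 + q)/((2*v)) = (121 + q)*(1/(2*v)) = (121 + q)/(2*v))
t(y) = -74 - 2*y (t(y) = -59 - (15 + 2*y) = -59 + (-15 - 2*y) = -74 - 2*y)
t(189) + x(-79, -124) = (-74 - 2*189) + (½)*(121 - 79)/(-124) = (-74 - 378) + (½)*(-1/124)*42 = -452 - 21/124 = -56069/124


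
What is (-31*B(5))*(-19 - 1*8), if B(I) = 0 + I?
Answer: 4185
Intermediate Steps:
B(I) = I
(-31*B(5))*(-19 - 1*8) = (-31*5)*(-19 - 1*8) = -155*(-19 - 8) = -155*(-27) = 4185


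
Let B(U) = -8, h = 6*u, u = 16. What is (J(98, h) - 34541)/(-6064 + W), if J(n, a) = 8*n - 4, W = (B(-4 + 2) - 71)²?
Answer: -33761/177 ≈ -190.74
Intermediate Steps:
h = 96 (h = 6*16 = 96)
W = 6241 (W = (-8 - 71)² = (-79)² = 6241)
J(n, a) = -4 + 8*n
(J(98, h) - 34541)/(-6064 + W) = ((-4 + 8*98) - 34541)/(-6064 + 6241) = ((-4 + 784) - 34541)/177 = (780 - 34541)*(1/177) = -33761*1/177 = -33761/177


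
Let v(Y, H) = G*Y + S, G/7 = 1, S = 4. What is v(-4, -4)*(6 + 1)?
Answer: -168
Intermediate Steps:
G = 7 (G = 7*1 = 7)
v(Y, H) = 4 + 7*Y (v(Y, H) = 7*Y + 4 = 4 + 7*Y)
v(-4, -4)*(6 + 1) = (4 + 7*(-4))*(6 + 1) = (4 - 28)*7 = -24*7 = -168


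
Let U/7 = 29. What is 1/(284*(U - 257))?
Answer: -1/15336 ≈ -6.5206e-5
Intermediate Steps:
U = 203 (U = 7*29 = 203)
1/(284*(U - 257)) = 1/(284*(203 - 257)) = 1/(284*(-54)) = 1/(-15336) = -1/15336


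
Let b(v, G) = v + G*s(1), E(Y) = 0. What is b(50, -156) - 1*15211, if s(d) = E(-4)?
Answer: -15161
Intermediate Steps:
s(d) = 0
b(v, G) = v (b(v, G) = v + G*0 = v + 0 = v)
b(50, -156) - 1*15211 = 50 - 1*15211 = 50 - 15211 = -15161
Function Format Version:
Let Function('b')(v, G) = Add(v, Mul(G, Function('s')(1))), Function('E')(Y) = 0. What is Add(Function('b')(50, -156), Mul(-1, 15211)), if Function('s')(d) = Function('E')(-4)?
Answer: -15161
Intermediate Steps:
Function('s')(d) = 0
Function('b')(v, G) = v (Function('b')(v, G) = Add(v, Mul(G, 0)) = Add(v, 0) = v)
Add(Function('b')(50, -156), Mul(-1, 15211)) = Add(50, Mul(-1, 15211)) = Add(50, -15211) = -15161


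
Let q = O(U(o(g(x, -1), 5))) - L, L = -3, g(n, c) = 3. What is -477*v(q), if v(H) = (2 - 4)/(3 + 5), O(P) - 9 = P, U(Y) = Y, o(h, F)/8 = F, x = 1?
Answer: 477/4 ≈ 119.25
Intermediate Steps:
o(h, F) = 8*F
O(P) = 9 + P
q = 52 (q = (9 + 8*5) - 1*(-3) = (9 + 40) + 3 = 49 + 3 = 52)
v(H) = -1/4 (v(H) = -2/8 = -2*1/8 = -1/4)
-477*v(q) = -477*(-1/4) = 477/4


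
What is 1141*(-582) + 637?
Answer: -663425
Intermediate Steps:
1141*(-582) + 637 = -664062 + 637 = -663425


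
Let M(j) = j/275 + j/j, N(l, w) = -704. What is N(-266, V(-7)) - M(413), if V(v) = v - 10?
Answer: -194288/275 ≈ -706.50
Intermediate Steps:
V(v) = -10 + v
M(j) = 1 + j/275 (M(j) = j*(1/275) + 1 = j/275 + 1 = 1 + j/275)
N(-266, V(-7)) - M(413) = -704 - (1 + (1/275)*413) = -704 - (1 + 413/275) = -704 - 1*688/275 = -704 - 688/275 = -194288/275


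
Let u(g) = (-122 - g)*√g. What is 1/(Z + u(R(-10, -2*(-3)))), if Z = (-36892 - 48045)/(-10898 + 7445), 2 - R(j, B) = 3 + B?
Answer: 293287461/1111005367144 + 1371169035*I*√7/1111005367144 ≈ 0.00026398 + 0.0032653*I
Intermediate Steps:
R(j, B) = -1 - B (R(j, B) = 2 - (3 + B) = 2 + (-3 - B) = -1 - B)
u(g) = √g*(-122 - g)
Z = 84937/3453 (Z = -84937/(-3453) = -84937*(-1/3453) = 84937/3453 ≈ 24.598)
1/(Z + u(R(-10, -2*(-3)))) = 1/(84937/3453 + √(-1 - (-2)*(-3))*(-122 - (-1 - (-2)*(-3)))) = 1/(84937/3453 + √(-1 - 1*6)*(-122 - (-1 - 1*6))) = 1/(84937/3453 + √(-1 - 6)*(-122 - (-1 - 6))) = 1/(84937/3453 + √(-7)*(-122 - 1*(-7))) = 1/(84937/3453 + (I*√7)*(-122 + 7)) = 1/(84937/3453 + (I*√7)*(-115)) = 1/(84937/3453 - 115*I*√7)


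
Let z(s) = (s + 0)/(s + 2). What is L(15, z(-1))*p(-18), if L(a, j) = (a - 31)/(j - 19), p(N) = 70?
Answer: 56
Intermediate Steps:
z(s) = s/(2 + s)
L(a, j) = (-31 + a)/(-19 + j)
L(15, z(-1))*p(-18) = ((-31 + 15)/(-19 - 1/(2 - 1)))*70 = (-16/(-19 - 1/1))*70 = (-16/(-19 - 1*1))*70 = (-16/(-19 - 1))*70 = (-16/(-20))*70 = -1/20*(-16)*70 = (⅘)*70 = 56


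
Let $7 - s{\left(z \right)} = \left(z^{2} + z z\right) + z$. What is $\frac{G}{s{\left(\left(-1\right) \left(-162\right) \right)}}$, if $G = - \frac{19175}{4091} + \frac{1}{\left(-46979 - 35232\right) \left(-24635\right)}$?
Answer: $\frac{38834513608284}{436166802748046305} \approx 8.9036 \cdot 10^{-5}$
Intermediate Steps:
$G = - \frac{38834513608284}{8285371326635}$ ($G = \left(-19175\right) \frac{1}{4091} + \frac{1}{-82211} \left(- \frac{1}{24635}\right) = - \frac{19175}{4091} - - \frac{1}{2025267985} = - \frac{19175}{4091} + \frac{1}{2025267985} = - \frac{38834513608284}{8285371326635} \approx -4.6871$)
$s{\left(z \right)} = 7 - z - 2 z^{2}$ ($s{\left(z \right)} = 7 - \left(\left(z^{2} + z z\right) + z\right) = 7 - \left(\left(z^{2} + z^{2}\right) + z\right) = 7 - \left(2 z^{2} + z\right) = 7 - \left(z + 2 z^{2}\right) = 7 - z - 2 z^{2}$)
$\frac{G}{s{\left(\left(-1\right) \left(-162\right) \right)}} = - \frac{38834513608284}{8285371326635 \left(7 - \left(-1\right) \left(-162\right) - 2 \left(\left(-1\right) \left(-162\right)\right)^{2}\right)} = - \frac{38834513608284}{8285371326635 \left(7 - 162 - 2 \cdot 162^{2}\right)} = - \frac{38834513608284}{8285371326635 \left(7 - 162 - 52488\right)} = - \frac{38834513608284}{8285371326635 \left(-52643\right)} = \left(- \frac{38834513608284}{8285371326635}\right) \left(- \frac{1}{52643}\right) = \frac{38834513608284}{436166802748046305}$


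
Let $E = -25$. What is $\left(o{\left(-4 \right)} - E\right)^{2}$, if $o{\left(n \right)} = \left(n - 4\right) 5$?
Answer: $225$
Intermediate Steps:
$o{\left(n \right)} = -20 + 5 n$ ($o{\left(n \right)} = \left(-4 + n\right) 5 = -20 + 5 n$)
$\left(o{\left(-4 \right)} - E\right)^{2} = \left(\left(-20 + 5 \left(-4\right)\right) - -25\right)^{2} = \left(\left(-20 - 20\right) + 25\right)^{2} = \left(-40 + 25\right)^{2} = \left(-15\right)^{2} = 225$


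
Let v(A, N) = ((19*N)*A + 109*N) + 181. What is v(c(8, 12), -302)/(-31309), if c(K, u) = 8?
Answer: 78641/31309 ≈ 2.5118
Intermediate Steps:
v(A, N) = 181 + 109*N + 19*A*N (v(A, N) = (19*A*N + 109*N) + 181 = (109*N + 19*A*N) + 181 = 181 + 109*N + 19*A*N)
v(c(8, 12), -302)/(-31309) = (181 + 109*(-302) + 19*8*(-302))/(-31309) = (181 - 32918 - 45904)*(-1/31309) = -78641*(-1/31309) = 78641/31309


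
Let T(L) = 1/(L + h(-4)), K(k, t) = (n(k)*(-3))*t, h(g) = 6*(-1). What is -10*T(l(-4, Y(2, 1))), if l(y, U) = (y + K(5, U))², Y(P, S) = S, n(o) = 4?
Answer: -1/25 ≈ -0.040000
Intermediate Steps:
h(g) = -6
K(k, t) = -12*t (K(k, t) = (4*(-3))*t = -12*t)
l(y, U) = (y - 12*U)²
T(L) = 1/(-6 + L) (T(L) = 1/(L - 6) = 1/(-6 + L))
-10*T(l(-4, Y(2, 1))) = -10/(-6 + (-1*(-4) + 12*1)²) = -10/(-6 + (4 + 12)²) = -10/(-6 + 16²) = -10/(-6 + 256) = -10/250 = -10*1/250 = -1/25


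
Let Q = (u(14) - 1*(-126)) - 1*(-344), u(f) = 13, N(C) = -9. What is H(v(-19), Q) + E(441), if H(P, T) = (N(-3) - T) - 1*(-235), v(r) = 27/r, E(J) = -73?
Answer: -330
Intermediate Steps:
Q = 483 (Q = (13 - 1*(-126)) - 1*(-344) = (13 + 126) + 344 = 139 + 344 = 483)
H(P, T) = 226 - T (H(P, T) = (-9 - T) - 1*(-235) = (-9 - T) + 235 = 226 - T)
H(v(-19), Q) + E(441) = (226 - 1*483) - 73 = (226 - 483) - 73 = -257 - 73 = -330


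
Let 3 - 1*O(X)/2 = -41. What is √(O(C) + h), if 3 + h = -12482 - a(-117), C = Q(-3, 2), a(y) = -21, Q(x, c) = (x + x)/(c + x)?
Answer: 2*I*√3094 ≈ 111.25*I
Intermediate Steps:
Q(x, c) = 2*x/(c + x) (Q(x, c) = (2*x)/(c + x) = 2*x/(c + x))
C = 6 (C = 2*(-3)/(2 - 3) = 2*(-3)/(-1) = 2*(-3)*(-1) = 6)
O(X) = 88 (O(X) = 6 - 2*(-41) = 6 + 82 = 88)
h = -12464 (h = -3 + (-12482 - 1*(-21)) = -3 + (-12482 + 21) = -3 - 12461 = -12464)
√(O(C) + h) = √(88 - 12464) = √(-12376) = 2*I*√3094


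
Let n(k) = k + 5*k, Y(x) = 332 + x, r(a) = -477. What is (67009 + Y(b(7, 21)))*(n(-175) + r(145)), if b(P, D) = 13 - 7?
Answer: -102838869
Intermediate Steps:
b(P, D) = 6
n(k) = 6*k
(67009 + Y(b(7, 21)))*(n(-175) + r(145)) = (67009 + (332 + 6))*(6*(-175) - 477) = (67009 + 338)*(-1050 - 477) = 67347*(-1527) = -102838869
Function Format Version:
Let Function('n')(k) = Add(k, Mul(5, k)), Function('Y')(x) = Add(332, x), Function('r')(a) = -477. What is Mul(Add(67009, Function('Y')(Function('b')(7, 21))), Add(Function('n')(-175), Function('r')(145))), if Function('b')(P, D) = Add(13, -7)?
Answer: -102838869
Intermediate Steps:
Function('b')(P, D) = 6
Function('n')(k) = Mul(6, k)
Mul(Add(67009, Function('Y')(Function('b')(7, 21))), Add(Function('n')(-175), Function('r')(145))) = Mul(Add(67009, Add(332, 6)), Add(Mul(6, -175), -477)) = Mul(Add(67009, 338), Add(-1050, -477)) = Mul(67347, -1527) = -102838869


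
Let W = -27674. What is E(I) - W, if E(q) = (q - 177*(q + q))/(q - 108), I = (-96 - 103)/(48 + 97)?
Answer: 438811719/15859 ≈ 27670.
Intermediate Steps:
I = -199/145 ≈ -1.3724
E(q) = -353*q/(-108 + q) (E(q) = (q - 354*q)/(-108 + q) = (-353*q)/(-108 + q) = -353*q/(-108 + q))
E(I) - W = -353*(-199/145)/(-108 - 199/145) - 1*(-27674) = -353*(-199/145)/(-15859/145) + 27674 = -353*(-199/145)*(-145/15859) + 27674 = -70247/15859 + 27674 = 438811719/15859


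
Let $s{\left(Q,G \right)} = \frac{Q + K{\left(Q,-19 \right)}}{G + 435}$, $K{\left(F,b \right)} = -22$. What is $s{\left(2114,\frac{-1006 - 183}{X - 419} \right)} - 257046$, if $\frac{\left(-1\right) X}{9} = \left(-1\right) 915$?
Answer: $- \frac{873624139394}{3398771} \approx -2.5704 \cdot 10^{5}$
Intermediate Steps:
$X = 8235$ ($X = - 9 \left(\left(-1\right) 915\right) = \left(-9\right) \left(-915\right) = 8235$)
$s{\left(Q,G \right)} = \frac{-22 + Q}{435 + G}$ ($s{\left(Q,G \right)} = \frac{Q - 22}{G + 435} = \frac{-22 + Q}{435 + G}$)
$s{\left(2114,\frac{-1006 - 183}{X - 419} \right)} - 257046 = \frac{-22 + 2114}{435 + \frac{-1006 - 183}{8235 - 419}} - 257046 = \frac{1}{435 - \frac{1189}{7816}} \cdot 2092 - 257046 = \frac{1}{\frac{3398771}{7816}} \cdot 2092 - 257046 = \frac{7816}{3398771} \cdot 2092 - 257046 = \frac{16351072}{3398771} - 257046 = - \frac{873624139394}{3398771}$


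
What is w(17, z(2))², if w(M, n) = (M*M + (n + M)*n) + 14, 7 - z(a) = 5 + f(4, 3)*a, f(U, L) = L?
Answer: 63001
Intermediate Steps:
z(a) = 2 - 3*a (z(a) = 7 - (5 + 3*a) = 7 + (-5 - 3*a) = 2 - 3*a)
w(M, n) = 14 + M² + n*(M + n) (w(M, n) = (M² + (M + n)*n) + 14 = (M² + n*(M + n)) + 14 = 14 + M² + n*(M + n))
w(17, z(2))² = (14 + 17² + (2 - 3*2)² + 17*(2 - 3*2))² = (14 + 289 + (2 - 6)² + 17*(2 - 6))² = (14 + 289 + (-4)² + 17*(-4))² = (14 + 289 + 16 - 68)² = 251² = 63001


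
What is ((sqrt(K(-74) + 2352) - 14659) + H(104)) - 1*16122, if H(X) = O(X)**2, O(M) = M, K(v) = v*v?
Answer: -19965 + 2*sqrt(1957) ≈ -19877.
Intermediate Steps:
K(v) = v**2
H(X) = X**2
((sqrt(K(-74) + 2352) - 14659) + H(104)) - 1*16122 = ((sqrt((-74)**2 + 2352) - 14659) + 104**2) - 1*16122 = ((sqrt(5476 + 2352) - 14659) + 10816) - 16122 = ((sqrt(7828) - 14659) + 10816) - 16122 = ((2*sqrt(1957) - 14659) + 10816) - 16122 = ((-14659 + 2*sqrt(1957)) + 10816) - 16122 = (-3843 + 2*sqrt(1957)) - 16122 = -19965 + 2*sqrt(1957)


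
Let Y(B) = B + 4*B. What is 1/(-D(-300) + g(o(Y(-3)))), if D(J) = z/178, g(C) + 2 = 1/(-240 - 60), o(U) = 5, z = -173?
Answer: -26700/27539 ≈ -0.96953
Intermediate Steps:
Y(B) = 5*B
g(C) = -601/300 (g(C) = -2 + 1/(-240 - 60) = -2 + 1/(-300) = -2 - 1/300 = -601/300)
D(J) = -173/178
1/(-D(-300) + g(o(Y(-3)))) = 1/(-1*(-173/178) - 601/300) = 1/(173/178 - 601/300) = 1/(-27539/26700) = -26700/27539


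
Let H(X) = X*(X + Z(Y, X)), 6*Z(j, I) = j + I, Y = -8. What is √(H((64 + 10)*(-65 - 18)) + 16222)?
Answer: 4*√2752246 ≈ 6636.0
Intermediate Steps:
Z(j, I) = I/6 + j/6 (Z(j, I) = (j + I)/6 = (I + j)/6 = I/6 + j/6)
H(X) = X*(-4/3 + 7*X/6) (H(X) = X*(X + (X/6 + (⅙)*(-8))) = X*(X + (X/6 - 4/3)) = X*(X + (-4/3 + X/6)) = X*(-4/3 + 7*X/6))
√(H((64 + 10)*(-65 - 18)) + 16222) = √(((64 + 10)*(-65 - 18))*(-8 + 7*((64 + 10)*(-65 - 18)))/6 + 16222) = √((74*(-83))*(-8 + 7*(74*(-83)))/6 + 16222) = √((⅙)*(-6142)*(-8 + 7*(-6142)) + 16222) = √((⅙)*(-6142)*(-8 - 42994) + 16222) = √((⅙)*(-6142)*(-43002) + 16222) = √(44019714 + 16222) = √44035936 = 4*√2752246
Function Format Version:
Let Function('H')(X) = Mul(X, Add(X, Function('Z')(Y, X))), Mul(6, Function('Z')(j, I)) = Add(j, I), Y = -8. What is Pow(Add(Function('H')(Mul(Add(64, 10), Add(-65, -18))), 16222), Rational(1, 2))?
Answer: Mul(4, Pow(2752246, Rational(1, 2))) ≈ 6636.0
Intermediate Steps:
Function('Z')(j, I) = Add(Mul(Rational(1, 6), I), Mul(Rational(1, 6), j)) (Function('Z')(j, I) = Mul(Rational(1, 6), Add(j, I)) = Mul(Rational(1, 6), Add(I, j)) = Add(Mul(Rational(1, 6), I), Mul(Rational(1, 6), j)))
Function('H')(X) = Mul(X, Add(Rational(-4, 3), Mul(Rational(7, 6), X))) (Function('H')(X) = Mul(X, Add(X, Add(Mul(Rational(1, 6), X), Mul(Rational(1, 6), -8)))) = Mul(X, Add(X, Add(Mul(Rational(1, 6), X), Rational(-4, 3)))) = Mul(X, Add(X, Add(Rational(-4, 3), Mul(Rational(1, 6), X)))) = Mul(X, Add(Rational(-4, 3), Mul(Rational(7, 6), X))))
Pow(Add(Function('H')(Mul(Add(64, 10), Add(-65, -18))), 16222), Rational(1, 2)) = Pow(Add(Mul(Rational(1, 6), Mul(Add(64, 10), Add(-65, -18)), Add(-8, Mul(7, Mul(Add(64, 10), Add(-65, -18))))), 16222), Rational(1, 2)) = Pow(Add(Mul(Rational(1, 6), Mul(74, -83), Add(-8, Mul(7, Mul(74, -83)))), 16222), Rational(1, 2)) = Pow(Add(Mul(Rational(1, 6), -6142, Add(-8, Mul(7, -6142))), 16222), Rational(1, 2)) = Pow(Add(Mul(Rational(1, 6), -6142, Add(-8, -42994)), 16222), Rational(1, 2)) = Pow(Add(Mul(Rational(1, 6), -6142, -43002), 16222), Rational(1, 2)) = Pow(Add(44019714, 16222), Rational(1, 2)) = Pow(44035936, Rational(1, 2)) = Mul(4, Pow(2752246, Rational(1, 2)))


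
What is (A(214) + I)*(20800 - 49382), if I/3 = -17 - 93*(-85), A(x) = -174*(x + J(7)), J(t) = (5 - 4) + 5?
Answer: 417754512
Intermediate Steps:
J(t) = 6 (J(t) = 1 + 5 = 6)
A(x) = -1044 - 174*x (A(x) = -174*(x + 6) = -174*(6 + x) = -1044 - 174*x)
I = 23664 (I = 3*(-17 - 93*(-85)) = 3*(-17 + 7905) = 3*7888 = 23664)
(A(214) + I)*(20800 - 49382) = ((-1044 - 174*214) + 23664)*(20800 - 49382) = ((-1044 - 37236) + 23664)*(-28582) = (-38280 + 23664)*(-28582) = -14616*(-28582) = 417754512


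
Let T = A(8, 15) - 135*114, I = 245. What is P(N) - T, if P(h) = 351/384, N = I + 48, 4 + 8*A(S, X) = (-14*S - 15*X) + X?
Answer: 1975253/128 ≈ 15432.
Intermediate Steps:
A(S, X) = -½ - 7*S/4 - 7*X/4 (A(S, X) = -½ + ((-14*S - 15*X) + X)/8 = -½ + ((-15*X - 14*S) + X)/8 = -½ + (-14*S - 14*X)/8 = -½ + (-7*S/4 - 7*X/4) = -½ - 7*S/4 - 7*X/4)
N = 293 (N = 245 + 48 = 293)
P(h) = 117/128 (P(h) = 351*(1/384) = 117/128)
T = -61723/4 (T = (-½ - 7/4*8 - 7/4*15) - 135*114 = (-½ - 14 - 105/4) - 15390 = -163/4 - 15390 = -61723/4 ≈ -15431.)
P(N) - T = 117/128 - 1*(-61723/4) = 117/128 + 61723/4 = 1975253/128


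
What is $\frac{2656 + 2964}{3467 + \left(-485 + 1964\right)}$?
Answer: $\frac{2810}{2473} \approx 1.1363$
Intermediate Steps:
$\frac{2656 + 2964}{3467 + \left(-485 + 1964\right)} = \frac{5620}{3467 + 1479} = \frac{5620}{4946} = 5620 \cdot \frac{1}{4946} = \frac{2810}{2473}$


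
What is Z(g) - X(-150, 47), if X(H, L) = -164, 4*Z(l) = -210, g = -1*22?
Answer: 223/2 ≈ 111.50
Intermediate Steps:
g = -22
Z(l) = -105/2 (Z(l) = (¼)*(-210) = -105/2)
Z(g) - X(-150, 47) = -105/2 - 1*(-164) = -105/2 + 164 = 223/2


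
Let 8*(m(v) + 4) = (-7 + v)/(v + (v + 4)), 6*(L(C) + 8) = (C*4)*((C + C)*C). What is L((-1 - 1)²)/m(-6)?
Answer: -14848/729 ≈ -20.368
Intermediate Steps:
L(C) = -8 + 4*C³/3 (L(C) = -8 + ((C*4)*((C + C)*C))/6 = -8 + ((4*C)*((2*C)*C))/6 = -8 + ((4*C)*(2*C²))/6 = -8 + (8*C³)/6 = -8 + 4*C³/3)
m(v) = -4 + (-7 + v)/(8*(4 + 2*v)) (m(v) = -4 + ((-7 + v)/(v + (v + 4)))/8 = -4 + ((-7 + v)/(v + (4 + v)))/8 = -4 + ((-7 + v)/(4 + 2*v))/8 = -4 + (-7 + v)/(8*(4 + 2*v)))
L((-1 - 1)²)/m(-6) = (-8 + 4*((-1 - 1)²)³/3)/((9*(-15 - 7*(-6))/(16*(2 - 6)))) = (-8 + 4*((-2)²)³/3)/(((9/16)*(-15 + 42)/(-4))) = (-8 + (4/3)*4³)/(((9/16)*(-¼)*27)) = (-8 + (4/3)*64)/(-243/64) = (-8 + 256/3)*(-64/243) = (232/3)*(-64/243) = -14848/729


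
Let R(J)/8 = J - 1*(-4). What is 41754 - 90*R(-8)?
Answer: 44634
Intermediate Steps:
R(J) = 32 + 8*J (R(J) = 8*(J - 1*(-4)) = 8*(J + 4) = 8*(4 + J) = 32 + 8*J)
41754 - 90*R(-8) = 41754 - 90*(32 + 8*(-8)) = 41754 - 90*(32 - 64) = 41754 - 90*(-32) = 41754 + 2880 = 44634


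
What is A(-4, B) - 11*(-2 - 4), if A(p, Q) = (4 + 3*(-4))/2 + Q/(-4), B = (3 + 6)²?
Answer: 167/4 ≈ 41.750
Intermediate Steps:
B = 81 (B = 9² = 81)
A(p, Q) = -4 - Q/4 (A(p, Q) = (4 - 12)*(½) + Q*(-¼) = -8*½ - Q/4 = -4 - Q/4)
A(-4, B) - 11*(-2 - 4) = (-4 - ¼*81) - 11*(-2 - 4) = (-4 - 81/4) - 11*(-6) = -97/4 + 66 = 167/4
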